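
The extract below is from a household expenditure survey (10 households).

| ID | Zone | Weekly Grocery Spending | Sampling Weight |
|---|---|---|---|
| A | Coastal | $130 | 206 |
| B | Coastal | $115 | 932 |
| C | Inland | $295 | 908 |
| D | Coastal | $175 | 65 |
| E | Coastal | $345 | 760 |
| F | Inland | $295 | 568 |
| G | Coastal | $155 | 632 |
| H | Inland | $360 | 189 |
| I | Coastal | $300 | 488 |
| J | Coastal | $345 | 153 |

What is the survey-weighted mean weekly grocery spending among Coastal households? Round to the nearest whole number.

Coastal rows: A, B, D, E, G, I, J
Weighted sum = 130×206 + 115×932 + 175×65 + 345×760 + 155×632 + 300×488 + 345×153
  = 26780 + 107180 + 11375 + 262200 + 97960 + 146400 + 52785 = 704680
Sum of weights = 206 + 932 + 65 + 760 + 632 + 488 + 153 = 3236
Weighted mean = 704680 / 3236 = 217.76267

218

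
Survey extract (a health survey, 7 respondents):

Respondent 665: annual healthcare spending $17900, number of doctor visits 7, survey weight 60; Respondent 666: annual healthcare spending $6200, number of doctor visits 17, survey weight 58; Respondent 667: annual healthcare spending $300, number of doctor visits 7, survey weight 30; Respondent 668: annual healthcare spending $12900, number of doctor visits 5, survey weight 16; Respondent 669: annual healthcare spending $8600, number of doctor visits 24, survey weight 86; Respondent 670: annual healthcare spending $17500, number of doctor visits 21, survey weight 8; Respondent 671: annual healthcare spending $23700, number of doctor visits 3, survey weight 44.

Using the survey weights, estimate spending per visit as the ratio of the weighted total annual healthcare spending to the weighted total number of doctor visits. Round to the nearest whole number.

Σ wᵢ·y = 17900×60 + 6200×58 + 300×30 + 12900×16 + 8600×86 + 17500×8 + 23700×44
  = 3571400
Σ wᵢ·x = 7×60 + 17×58 + 7×30 + 5×16 + 24×86 + 21×8 + 3×44
  = 4060
Ratio = 3571400 / 4060 = 879.65517

880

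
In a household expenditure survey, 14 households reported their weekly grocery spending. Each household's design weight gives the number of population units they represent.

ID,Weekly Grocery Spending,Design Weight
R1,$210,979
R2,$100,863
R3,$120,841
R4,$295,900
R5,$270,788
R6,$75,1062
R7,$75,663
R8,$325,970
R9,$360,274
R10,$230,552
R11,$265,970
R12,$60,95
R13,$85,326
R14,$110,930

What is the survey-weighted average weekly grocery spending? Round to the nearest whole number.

Weighted sum = 1934055
Sum of weights = 10213
Weighted mean = 1934055 / 10213 = 189.37188

189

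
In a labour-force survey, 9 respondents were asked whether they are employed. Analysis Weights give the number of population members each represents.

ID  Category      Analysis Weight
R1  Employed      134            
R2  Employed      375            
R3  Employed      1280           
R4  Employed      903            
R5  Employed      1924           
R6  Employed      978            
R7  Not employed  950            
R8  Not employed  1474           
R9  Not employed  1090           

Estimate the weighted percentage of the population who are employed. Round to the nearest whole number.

Sum of weights for 'Employed' = 134 + 375 + 1280 + 903 + 1924 + 978 = 5594
Total weight = 134 + 375 + 1280 + 903 + 1924 + 978 + 950 + 1474 + 1090 = 9108
Weighted proportion = 5594 / 9108 = 0.61418533 → 61.418533%

61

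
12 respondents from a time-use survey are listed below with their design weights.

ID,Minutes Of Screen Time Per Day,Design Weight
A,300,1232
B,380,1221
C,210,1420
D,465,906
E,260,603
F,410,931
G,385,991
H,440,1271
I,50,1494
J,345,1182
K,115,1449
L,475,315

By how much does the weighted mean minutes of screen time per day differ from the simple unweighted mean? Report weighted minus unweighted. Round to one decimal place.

Unweighted sum = 300 + 380 + 210 + 465 + 260 + 410 + 385 + 440 + 50 + 345 + 115 + 475 = 3835
Unweighted mean = 3835 / 12 = 319.58333
Weighted sum = 300×1232 + 380×1221 + 210×1420 + 465×906 + 260×603 + 410×931 + 385×991 + 440×1271 + 50×1494 + 345×1182 + 115×1449 + 475×315
  = 369600 + 463980 + 298200 + 421290 + 156780 + 381710 + 381535 + 559240 + 74700 + 407790 + 166635 + 149625 = 3831085
Sum of weights = 1232 + 1221 + 1420 + 906 + 603 + 931 + 991 + 1271 + 1494 + 1182 + 1449 + 315 = 13015
Weighted mean = 3831085 / 13015 = 294.3592
Difference (weighted minus unweighted) = -25.224132

-25.2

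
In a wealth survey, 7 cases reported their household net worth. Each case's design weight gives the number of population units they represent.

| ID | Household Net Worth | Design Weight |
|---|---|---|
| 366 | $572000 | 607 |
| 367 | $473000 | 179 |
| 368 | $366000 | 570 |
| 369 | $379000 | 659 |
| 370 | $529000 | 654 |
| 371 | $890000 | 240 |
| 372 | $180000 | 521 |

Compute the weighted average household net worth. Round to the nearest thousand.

Weighted sum = 572000×607 + 473000×179 + 366000×570 + 379000×659 + 529000×654 + 890000×240 + 180000×521
  = 347204000 + 84667000 + 208620000 + 249761000 + 345966000 + 213600000 + 93780000 = 1543598000
Sum of weights = 3430
Weighted mean = 1543598000 / 3430 = 450028.57

450000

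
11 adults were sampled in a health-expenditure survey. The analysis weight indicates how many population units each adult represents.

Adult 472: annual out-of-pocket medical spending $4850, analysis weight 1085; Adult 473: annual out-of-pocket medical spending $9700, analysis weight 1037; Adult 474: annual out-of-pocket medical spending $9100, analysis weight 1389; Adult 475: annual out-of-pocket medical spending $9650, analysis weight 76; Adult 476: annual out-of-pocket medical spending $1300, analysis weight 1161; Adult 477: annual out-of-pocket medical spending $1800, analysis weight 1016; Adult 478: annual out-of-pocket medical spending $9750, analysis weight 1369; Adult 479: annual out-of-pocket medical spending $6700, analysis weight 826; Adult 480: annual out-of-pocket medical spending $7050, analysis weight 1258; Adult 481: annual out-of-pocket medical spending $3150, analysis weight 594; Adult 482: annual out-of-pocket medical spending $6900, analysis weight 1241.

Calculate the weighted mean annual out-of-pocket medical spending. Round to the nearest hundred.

6400

Weighted sum = 70217400
Sum of weights = 1085 + 1037 + 1389 + 76 + 1161 + 1016 + 1369 + 826 + 1258 + 594 + 1241 = 11052
Weighted mean = 70217400 / 11052 = 6353.3659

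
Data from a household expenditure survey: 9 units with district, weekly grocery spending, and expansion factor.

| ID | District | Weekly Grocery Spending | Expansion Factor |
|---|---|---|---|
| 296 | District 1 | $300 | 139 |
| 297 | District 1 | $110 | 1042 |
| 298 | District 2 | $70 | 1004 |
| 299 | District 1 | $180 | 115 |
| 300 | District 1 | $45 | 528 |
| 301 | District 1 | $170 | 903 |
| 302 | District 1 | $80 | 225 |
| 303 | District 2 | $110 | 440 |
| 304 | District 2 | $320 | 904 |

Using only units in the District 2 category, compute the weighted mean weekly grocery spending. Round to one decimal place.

District 2 rows: 298, 303, 304
Weighted sum = 70×1004 + 110×440 + 320×904
  = 70280 + 48400 + 289280 = 407960
Sum of weights = 1004 + 440 + 904 = 2348
Weighted mean = 407960 / 2348 = 173.74787

173.7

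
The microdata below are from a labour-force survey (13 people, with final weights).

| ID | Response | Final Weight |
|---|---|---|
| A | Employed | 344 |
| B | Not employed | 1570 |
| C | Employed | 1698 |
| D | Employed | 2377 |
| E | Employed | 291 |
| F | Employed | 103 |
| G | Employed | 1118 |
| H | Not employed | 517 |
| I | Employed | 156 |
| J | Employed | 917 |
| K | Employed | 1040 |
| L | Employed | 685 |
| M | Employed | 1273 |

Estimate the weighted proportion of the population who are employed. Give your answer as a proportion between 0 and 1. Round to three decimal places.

Sum of weights for 'Employed' = 344 + 1698 + 2377 + 291 + 103 + 1118 + 156 + 917 + 1040 + 685 + 1273 = 10002
Total weight = 12089
Weighted proportion = 10002 / 12089 = 0.82736372

0.827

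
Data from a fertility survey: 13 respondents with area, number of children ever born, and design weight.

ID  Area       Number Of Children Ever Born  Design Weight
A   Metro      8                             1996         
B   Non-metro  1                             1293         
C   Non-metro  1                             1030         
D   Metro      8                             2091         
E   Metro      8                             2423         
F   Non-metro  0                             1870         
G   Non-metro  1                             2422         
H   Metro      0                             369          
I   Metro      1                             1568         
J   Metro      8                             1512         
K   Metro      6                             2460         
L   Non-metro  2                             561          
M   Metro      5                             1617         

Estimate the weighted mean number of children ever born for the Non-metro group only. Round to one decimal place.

Non-metro rows: B, C, F, G, L
Weighted sum = 1×1293 + 1×1030 + 0×1870 + 1×2422 + 2×561
  = 5867
Sum of weights = 7176
Weighted mean = 5867 / 7176 = 0.8175864

0.8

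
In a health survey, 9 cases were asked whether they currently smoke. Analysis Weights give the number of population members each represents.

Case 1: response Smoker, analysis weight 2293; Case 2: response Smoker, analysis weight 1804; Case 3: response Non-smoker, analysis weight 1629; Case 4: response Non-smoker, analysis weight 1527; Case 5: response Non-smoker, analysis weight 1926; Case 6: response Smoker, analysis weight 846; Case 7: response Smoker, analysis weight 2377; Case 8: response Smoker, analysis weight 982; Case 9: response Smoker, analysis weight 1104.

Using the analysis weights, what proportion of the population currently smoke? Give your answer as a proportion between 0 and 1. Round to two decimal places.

0.65

Sum of weights for 'Smoker' = 2293 + 1804 + 846 + 2377 + 982 + 1104 = 9406
Total weight = 2293 + 1804 + 1629 + 1527 + 1926 + 846 + 2377 + 982 + 1104 = 14488
Weighted proportion = 9406 / 14488 = 0.64922695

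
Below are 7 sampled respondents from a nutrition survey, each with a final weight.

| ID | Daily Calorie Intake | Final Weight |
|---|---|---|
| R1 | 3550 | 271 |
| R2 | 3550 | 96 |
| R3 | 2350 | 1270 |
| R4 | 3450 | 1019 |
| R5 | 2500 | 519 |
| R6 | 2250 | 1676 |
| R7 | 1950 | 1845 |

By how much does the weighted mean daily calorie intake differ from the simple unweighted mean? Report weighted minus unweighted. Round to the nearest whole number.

-340

Unweighted sum = 19600
Unweighted mean = 19600 / 7 = 2800
Weighted sum = 3550×271 + 3550×96 + 2350×1270 + 3450×1019 + 2500×519 + 2250×1676 + 1950×1845
  = 962050 + 340800 + 2984500 + 3515550 + 1297500 + 3771000 + 3597750 = 16469150
Sum of weights = 6696
Weighted mean = 16469150 / 6696 = 2459.5505
Difference (weighted minus unweighted) = -340.44952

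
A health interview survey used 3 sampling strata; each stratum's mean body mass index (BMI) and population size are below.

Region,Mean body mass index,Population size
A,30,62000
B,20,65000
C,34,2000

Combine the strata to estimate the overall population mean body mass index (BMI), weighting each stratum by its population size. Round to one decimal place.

25.0

Σ Nₕ·x̄ₕ = 30×62000 + 20×65000 + 34×2000
  = 3228000
Σ Nₕ = 62000 + 65000 + 2000 = 129000
Overall mean = 3228000 / 129000 = 25.023256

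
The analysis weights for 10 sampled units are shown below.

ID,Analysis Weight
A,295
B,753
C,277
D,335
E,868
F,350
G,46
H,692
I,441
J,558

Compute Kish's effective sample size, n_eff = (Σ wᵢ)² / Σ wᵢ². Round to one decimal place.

Σ wᵢ = 295 + 753 + 277 + 335 + 868 + 350 + 46 + 692 + 441 + 558 = 4615
Σ wᵢ² = 87025 + 567009 + 76729 + 112225 + 753424 + 122500 + 2116 + 478864 + 194481 + 311364 = 2705737
n_eff = 4615² / 2705737 = 21298225 / 2705737 = 7.871506

7.9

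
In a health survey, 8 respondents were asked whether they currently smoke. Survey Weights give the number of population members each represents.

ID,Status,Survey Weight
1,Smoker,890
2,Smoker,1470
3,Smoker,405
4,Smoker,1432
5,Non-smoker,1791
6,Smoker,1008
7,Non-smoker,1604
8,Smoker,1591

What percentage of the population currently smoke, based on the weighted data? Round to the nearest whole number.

Sum of weights for 'Smoker' = 890 + 1470 + 405 + 1432 + 1008 + 1591 = 6796
Total weight = 10191
Weighted proportion = 6796 / 10191 = 0.66686292 → 66.686292%

67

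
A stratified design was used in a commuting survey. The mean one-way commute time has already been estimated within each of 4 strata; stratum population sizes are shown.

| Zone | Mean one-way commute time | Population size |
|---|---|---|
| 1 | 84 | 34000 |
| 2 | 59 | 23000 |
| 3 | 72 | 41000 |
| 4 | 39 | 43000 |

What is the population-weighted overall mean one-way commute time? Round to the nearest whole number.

63

Σ Nₕ·x̄ₕ = 84×34000 + 59×23000 + 72×41000 + 39×43000
  = 2856000 + 1357000 + 2952000 + 1677000 = 8842000
Σ Nₕ = 34000 + 23000 + 41000 + 43000 = 141000
Overall mean = 8842000 / 141000 = 62.70922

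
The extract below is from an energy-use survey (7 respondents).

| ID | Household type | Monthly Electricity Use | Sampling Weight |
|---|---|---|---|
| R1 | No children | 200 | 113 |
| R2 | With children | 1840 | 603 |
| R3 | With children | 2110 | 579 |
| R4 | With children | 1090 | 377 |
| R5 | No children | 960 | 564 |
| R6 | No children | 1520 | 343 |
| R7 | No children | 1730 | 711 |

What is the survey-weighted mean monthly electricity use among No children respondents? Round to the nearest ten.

No children rows: R1, R5, R6, R7
Weighted sum = 200×113 + 960×564 + 1520×343 + 1730×711
  = 22600 + 541440 + 521360 + 1230030 = 2315430
Sum of weights = 113 + 564 + 343 + 711 = 1731
Weighted mean = 2315430 / 1731 = 1337.6256

1340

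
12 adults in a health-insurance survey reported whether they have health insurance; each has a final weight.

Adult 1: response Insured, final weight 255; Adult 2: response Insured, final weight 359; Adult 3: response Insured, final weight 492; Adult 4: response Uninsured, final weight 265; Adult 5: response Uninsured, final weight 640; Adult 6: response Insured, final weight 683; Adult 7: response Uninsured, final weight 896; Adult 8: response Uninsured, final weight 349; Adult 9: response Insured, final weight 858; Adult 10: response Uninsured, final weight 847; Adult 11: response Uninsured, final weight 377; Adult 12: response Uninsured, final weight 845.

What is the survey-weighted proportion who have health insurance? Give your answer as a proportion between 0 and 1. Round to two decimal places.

Sum of weights for 'Insured' = 255 + 359 + 492 + 683 + 858 = 2647
Total weight = 255 + 359 + 492 + 265 + 640 + 683 + 896 + 349 + 858 + 847 + 377 + 845 = 6866
Weighted proportion = 2647 / 6866 = 0.38552287

0.39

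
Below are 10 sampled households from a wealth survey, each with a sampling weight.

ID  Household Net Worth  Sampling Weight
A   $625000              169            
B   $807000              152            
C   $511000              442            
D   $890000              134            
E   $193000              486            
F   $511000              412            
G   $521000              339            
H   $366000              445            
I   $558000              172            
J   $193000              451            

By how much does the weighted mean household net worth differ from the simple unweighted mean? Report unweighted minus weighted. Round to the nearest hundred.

80200

Unweighted sum = 625000 + 807000 + 511000 + 890000 + 193000 + 511000 + 521000 + 366000 + 558000 + 193000 = 5175000
Unweighted mean = 5175000 / 10 = 517500
Weighted sum = 625000×169 + 807000×152 + 511000×442 + 890000×134 + 193000×486 + 511000×412 + 521000×339 + 366000×445 + 558000×172 + 193000×451
  = 105625000 + 122664000 + 225862000 + 119260000 + 93798000 + 210532000 + 176619000 + 162870000 + 95976000 + 87043000 = 1400249000
Sum of weights = 169 + 152 + 442 + 134 + 486 + 412 + 339 + 445 + 172 + 451 = 3202
Weighted mean = 1400249000 / 3202 = 437304.5
Difference (unweighted minus weighted) = 80195.503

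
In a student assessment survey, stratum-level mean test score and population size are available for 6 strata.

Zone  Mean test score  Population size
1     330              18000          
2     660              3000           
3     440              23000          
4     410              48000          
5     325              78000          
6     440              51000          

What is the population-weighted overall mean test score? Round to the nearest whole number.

387

Σ Nₕ·x̄ₕ = 330×18000 + 660×3000 + 440×23000 + 410×48000 + 325×78000 + 440×51000
  = 5940000 + 1980000 + 10120000 + 19680000 + 25350000 + 22440000 = 85510000
Σ Nₕ = 18000 + 3000 + 23000 + 48000 + 78000 + 51000 = 221000
Overall mean = 85510000 / 221000 = 386.92308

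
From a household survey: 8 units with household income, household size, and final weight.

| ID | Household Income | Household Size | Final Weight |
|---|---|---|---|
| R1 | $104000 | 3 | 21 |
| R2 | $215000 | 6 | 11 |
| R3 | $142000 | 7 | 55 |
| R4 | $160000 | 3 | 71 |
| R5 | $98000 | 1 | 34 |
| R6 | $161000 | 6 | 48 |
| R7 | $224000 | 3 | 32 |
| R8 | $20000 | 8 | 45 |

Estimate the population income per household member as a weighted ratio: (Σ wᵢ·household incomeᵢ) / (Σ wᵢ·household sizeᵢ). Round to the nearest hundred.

Σ wᵢ·y = 104000×21 + 215000×11 + 142000×55 + 160000×71 + 98000×34 + 161000×48 + 224000×32 + 20000×45
  = 42847000
Σ wᵢ·x = 3×21 + 6×11 + 7×55 + 3×71 + 1×34 + 6×48 + 3×32 + 8×45
  = 63 + 66 + 385 + 213 + 34 + 288 + 96 + 360 = 1505
Ratio = 42847000 / 1505 = 28469.767

28500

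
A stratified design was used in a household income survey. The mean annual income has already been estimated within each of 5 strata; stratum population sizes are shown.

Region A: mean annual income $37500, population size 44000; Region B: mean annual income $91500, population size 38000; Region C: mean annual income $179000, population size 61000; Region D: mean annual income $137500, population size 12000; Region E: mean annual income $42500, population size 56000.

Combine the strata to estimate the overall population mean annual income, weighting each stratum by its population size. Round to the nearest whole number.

Σ Nₕ·x̄ₕ = 20076000000
Σ Nₕ = 44000 + 38000 + 61000 + 12000 + 56000 = 211000
Overall mean = 20076000000 / 211000 = 95146.919

95147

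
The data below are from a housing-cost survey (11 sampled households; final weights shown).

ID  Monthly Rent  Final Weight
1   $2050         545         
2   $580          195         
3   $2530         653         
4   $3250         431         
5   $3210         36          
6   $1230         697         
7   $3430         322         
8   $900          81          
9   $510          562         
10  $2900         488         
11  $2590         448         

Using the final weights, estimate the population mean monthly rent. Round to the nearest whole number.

2085

Weighted sum = 2050×545 + 580×195 + 2530×653 + 3250×431 + 3210×36 + 1230×697 + 3430×322 + 900×81 + 510×562 + 2900×488 + 2590×448
  = 1117250 + 113100 + 1652090 + 1400750 + 115560 + 857310 + 1104460 + 72900 + 286620 + 1415200 + 1160320 = 9295560
Sum of weights = 545 + 195 + 653 + 431 + 36 + 697 + 322 + 81 + 562 + 488 + 448 = 4458
Weighted mean = 9295560 / 4458 = 2085.1413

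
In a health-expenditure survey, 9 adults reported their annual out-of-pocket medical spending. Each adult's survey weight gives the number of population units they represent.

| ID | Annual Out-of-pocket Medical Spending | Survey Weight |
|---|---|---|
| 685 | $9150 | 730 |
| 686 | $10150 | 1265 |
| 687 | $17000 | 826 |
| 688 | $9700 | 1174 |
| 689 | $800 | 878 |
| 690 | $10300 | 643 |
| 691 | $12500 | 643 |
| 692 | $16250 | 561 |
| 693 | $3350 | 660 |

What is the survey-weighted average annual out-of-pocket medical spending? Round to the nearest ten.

Weighted sum = 9150×730 + 10150×1265 + 17000×826 + 9700×1174 + 800×878 + 10300×643 + 12500×643 + 16250×561 + 3350×660
  = 6679500 + 12839750 + 14042000 + 11387800 + 702400 + 6622900 + 8037500 + 9116250 + 2211000 = 71639100
Sum of weights = 730 + 1265 + 826 + 1174 + 878 + 643 + 643 + 561 + 660 = 7380
Weighted mean = 71639100 / 7380 = 9707.1951

9710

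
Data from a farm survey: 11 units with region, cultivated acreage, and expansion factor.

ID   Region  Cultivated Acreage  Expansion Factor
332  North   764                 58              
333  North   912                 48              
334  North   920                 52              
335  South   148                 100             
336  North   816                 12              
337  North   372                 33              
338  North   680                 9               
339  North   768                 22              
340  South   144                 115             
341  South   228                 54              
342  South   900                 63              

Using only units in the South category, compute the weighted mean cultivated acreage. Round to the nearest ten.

South rows: 335, 340, 341, 342
Weighted sum = 148×100 + 144×115 + 228×54 + 900×63
  = 14800 + 16560 + 12312 + 56700 = 100372
Sum of weights = 100 + 115 + 54 + 63 = 332
Weighted mean = 100372 / 332 = 302.3253

300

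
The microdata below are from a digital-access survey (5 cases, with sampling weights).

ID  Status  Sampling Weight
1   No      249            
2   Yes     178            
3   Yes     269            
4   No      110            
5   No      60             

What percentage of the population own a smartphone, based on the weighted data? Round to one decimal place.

51.6

Sum of weights for 'Yes' = 178 + 269 = 447
Total weight = 249 + 178 + 269 + 110 + 60 = 866
Weighted proportion = 447 / 866 = 0.51616628 → 51.616628%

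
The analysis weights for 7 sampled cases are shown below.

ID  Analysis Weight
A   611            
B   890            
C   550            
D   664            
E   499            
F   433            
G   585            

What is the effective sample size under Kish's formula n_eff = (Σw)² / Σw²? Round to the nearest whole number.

7

Σ wᵢ = 611 + 890 + 550 + 664 + 499 + 433 + 585 = 4232
Σ wᵢ² = 373321 + 792100 + 302500 + 440896 + 249001 + 187489 + 342225 = 2687532
n_eff = 4232² / 2687532 = 17909824 / 2687532 = 6.6640412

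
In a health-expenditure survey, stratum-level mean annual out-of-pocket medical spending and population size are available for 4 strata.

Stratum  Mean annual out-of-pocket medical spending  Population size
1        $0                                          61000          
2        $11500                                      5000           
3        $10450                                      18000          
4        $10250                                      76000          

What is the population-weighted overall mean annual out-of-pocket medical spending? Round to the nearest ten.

Σ Nₕ·x̄ₕ = 0×61000 + 11500×5000 + 10450×18000 + 10250×76000
  = 1024600000
Σ Nₕ = 61000 + 5000 + 18000 + 76000 = 160000
Overall mean = 1024600000 / 160000 = 6403.75

6400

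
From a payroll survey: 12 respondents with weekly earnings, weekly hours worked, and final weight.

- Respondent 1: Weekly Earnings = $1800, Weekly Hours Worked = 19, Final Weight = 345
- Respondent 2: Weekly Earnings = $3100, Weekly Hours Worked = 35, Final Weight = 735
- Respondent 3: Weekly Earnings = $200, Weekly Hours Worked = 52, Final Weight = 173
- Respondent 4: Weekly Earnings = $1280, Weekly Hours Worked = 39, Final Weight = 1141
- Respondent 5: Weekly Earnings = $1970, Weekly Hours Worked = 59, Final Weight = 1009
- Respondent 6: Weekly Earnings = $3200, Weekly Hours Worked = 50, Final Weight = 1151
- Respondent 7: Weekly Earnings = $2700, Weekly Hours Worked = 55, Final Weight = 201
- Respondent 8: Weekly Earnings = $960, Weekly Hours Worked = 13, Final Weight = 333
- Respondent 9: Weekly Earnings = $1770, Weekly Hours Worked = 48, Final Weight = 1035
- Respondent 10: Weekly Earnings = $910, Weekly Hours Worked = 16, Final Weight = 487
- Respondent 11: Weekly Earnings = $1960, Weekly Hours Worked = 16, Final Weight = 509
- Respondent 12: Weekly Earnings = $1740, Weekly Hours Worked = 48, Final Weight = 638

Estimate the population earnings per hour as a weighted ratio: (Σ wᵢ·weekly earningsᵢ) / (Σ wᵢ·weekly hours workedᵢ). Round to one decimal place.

Σ wᵢ·y = 1800×345 + 3100×735 + 200×173 + 1280×1141 + 1970×1009 + 3200×1151 + 2700×201 + 960×333 + 1770×1035 + 910×487 + 1960×509 + 1740×638
  = 15310770
Σ wᵢ·x = 19×345 + 35×735 + 52×173 + 39×1141 + 59×1009 + 50×1151 + 55×201 + 13×333 + 48×1035 + 16×487 + 16×509 + 48×638
  = 6555 + 25725 + 8996 + 44499 + 59531 + 57550 + 11055 + 4329 + 49680 + 7792 + 8144 + 30624 = 314480
Ratio = 15310770 / 314480 = 48.68599

48.7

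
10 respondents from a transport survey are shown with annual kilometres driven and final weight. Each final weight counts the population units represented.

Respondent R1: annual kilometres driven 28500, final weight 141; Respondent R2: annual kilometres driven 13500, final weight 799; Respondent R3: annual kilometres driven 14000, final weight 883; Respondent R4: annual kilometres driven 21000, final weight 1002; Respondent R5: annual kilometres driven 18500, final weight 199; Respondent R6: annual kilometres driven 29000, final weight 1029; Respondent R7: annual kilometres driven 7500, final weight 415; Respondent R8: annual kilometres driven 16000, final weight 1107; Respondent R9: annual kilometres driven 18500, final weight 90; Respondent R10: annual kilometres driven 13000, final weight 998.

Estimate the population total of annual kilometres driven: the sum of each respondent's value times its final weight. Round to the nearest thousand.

117195000

Weighted total = 28500×141 + 13500×799 + 14000×883 + 21000×1002 + 18500×199 + 29000×1029 + 7500×415 + 16000×1107 + 18500×90 + 13000×998
  = 4018500 + 10786500 + 12362000 + 21042000 + 3681500 + 29841000 + 3112500 + 17712000 + 1665000 + 12974000 = 117195000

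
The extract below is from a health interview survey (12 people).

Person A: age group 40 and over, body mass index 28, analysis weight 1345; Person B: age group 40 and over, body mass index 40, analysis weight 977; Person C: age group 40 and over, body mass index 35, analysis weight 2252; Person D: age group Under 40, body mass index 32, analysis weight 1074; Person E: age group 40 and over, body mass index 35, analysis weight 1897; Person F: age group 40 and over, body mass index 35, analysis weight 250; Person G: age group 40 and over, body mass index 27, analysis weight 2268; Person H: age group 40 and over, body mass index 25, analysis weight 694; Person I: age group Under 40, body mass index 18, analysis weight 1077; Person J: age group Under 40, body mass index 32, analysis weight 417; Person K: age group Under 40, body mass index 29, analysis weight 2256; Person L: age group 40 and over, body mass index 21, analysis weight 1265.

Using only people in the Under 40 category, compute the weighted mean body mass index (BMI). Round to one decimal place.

Under 40 rows: D, I, J, K
Weighted sum = 32×1074 + 18×1077 + 32×417 + 29×2256
  = 34368 + 19386 + 13344 + 65424 = 132522
Sum of weights = 1074 + 1077 + 417 + 2256 = 4824
Weighted mean = 132522 / 4824 = 27.471393

27.5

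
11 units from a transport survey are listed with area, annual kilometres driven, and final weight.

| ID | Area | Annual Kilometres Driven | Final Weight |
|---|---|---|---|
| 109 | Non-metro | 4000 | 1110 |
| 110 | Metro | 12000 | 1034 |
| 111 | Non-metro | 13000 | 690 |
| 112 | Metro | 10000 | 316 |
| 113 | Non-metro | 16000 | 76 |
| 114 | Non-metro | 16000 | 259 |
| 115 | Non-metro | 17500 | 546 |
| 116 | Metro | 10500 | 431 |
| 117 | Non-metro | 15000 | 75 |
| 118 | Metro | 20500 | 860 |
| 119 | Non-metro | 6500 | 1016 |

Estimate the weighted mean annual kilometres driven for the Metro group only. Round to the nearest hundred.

Metro rows: 110, 112, 116, 118
Weighted sum = 12000×1034 + 10000×316 + 10500×431 + 20500×860
  = 12408000 + 3160000 + 4525500 + 17630000 = 37723500
Sum of weights = 1034 + 316 + 431 + 860 = 2641
Weighted mean = 37723500 / 2641 = 14283.794

14300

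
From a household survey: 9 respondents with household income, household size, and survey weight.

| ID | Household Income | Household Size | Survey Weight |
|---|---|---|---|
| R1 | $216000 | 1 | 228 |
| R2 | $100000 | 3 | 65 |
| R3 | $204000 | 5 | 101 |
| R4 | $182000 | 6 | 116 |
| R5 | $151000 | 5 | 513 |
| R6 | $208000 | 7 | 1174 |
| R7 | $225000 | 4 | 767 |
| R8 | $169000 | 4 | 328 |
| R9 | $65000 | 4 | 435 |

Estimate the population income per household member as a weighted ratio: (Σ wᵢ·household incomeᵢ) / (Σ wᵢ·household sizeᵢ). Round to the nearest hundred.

36500

Σ wᵢ·y = 216000×228 + 100000×65 + 204000×101 + 182000×116 + 151000×513 + 208000×1174 + 225000×767 + 169000×328 + 65000×435
  = 49248000 + 6500000 + 20604000 + 21112000 + 77463000 + 244192000 + 172575000 + 55432000 + 28275000 = 675401000
Σ wᵢ·x = 18527
Ratio = 675401000 / 18527 = 36454.958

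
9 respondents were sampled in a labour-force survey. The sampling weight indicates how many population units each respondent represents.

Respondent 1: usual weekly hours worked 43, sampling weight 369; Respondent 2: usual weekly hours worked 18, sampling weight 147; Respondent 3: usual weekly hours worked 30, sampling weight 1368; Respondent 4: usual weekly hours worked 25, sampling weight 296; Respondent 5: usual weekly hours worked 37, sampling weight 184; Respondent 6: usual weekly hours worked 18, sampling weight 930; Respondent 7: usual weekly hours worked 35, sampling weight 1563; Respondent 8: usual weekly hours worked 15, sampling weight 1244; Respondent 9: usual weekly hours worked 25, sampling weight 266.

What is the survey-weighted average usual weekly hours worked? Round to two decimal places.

Weighted sum = 43×369 + 18×147 + 30×1368 + 25×296 + 37×184 + 18×930 + 35×1563 + 15×1244 + 25×266
  = 15867 + 2646 + 41040 + 7400 + 6808 + 16740 + 54705 + 18660 + 6650 = 170516
Sum of weights = 369 + 147 + 1368 + 296 + 184 + 930 + 1563 + 1244 + 266 = 6367
Weighted mean = 170516 / 6367 = 26.781216

26.78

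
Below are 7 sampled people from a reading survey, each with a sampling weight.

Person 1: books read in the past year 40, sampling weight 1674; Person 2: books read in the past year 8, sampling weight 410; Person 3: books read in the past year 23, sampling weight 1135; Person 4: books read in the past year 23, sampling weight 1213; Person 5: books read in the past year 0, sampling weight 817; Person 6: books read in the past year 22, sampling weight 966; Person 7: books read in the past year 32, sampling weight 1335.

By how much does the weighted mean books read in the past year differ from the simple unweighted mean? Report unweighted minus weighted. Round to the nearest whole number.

-4

Unweighted sum = 40 + 8 + 23 + 23 + 0 + 22 + 32 = 148
Unweighted mean = 148 / 7 = 21.142857
Weighted sum = 40×1674 + 8×410 + 23×1135 + 23×1213 + 0×817 + 22×966 + 32×1335
  = 66960 + 3280 + 26105 + 27899 + 0 + 21252 + 42720 = 188216
Sum of weights = 1674 + 410 + 1135 + 1213 + 817 + 966 + 1335 = 7550
Weighted mean = 188216 / 7550 = 24.929272
Difference (unweighted minus weighted) = -3.7864144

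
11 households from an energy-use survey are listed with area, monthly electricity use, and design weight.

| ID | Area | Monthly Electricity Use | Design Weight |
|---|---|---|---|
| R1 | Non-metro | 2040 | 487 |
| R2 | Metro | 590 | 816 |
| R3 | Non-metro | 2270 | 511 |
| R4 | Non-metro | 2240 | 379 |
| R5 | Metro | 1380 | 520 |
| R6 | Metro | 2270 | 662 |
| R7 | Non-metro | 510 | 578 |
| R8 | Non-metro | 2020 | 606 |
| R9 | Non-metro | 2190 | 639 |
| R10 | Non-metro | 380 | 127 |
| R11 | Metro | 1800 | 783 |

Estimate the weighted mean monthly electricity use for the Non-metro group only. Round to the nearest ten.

1790

Non-metro rows: R1, R3, R4, R7, R8, R9, R10
Weighted sum = 2040×487 + 2270×511 + 2240×379 + 510×578 + 2020×606 + 2190×639 + 380×127
  = 993480 + 1159970 + 848960 + 294780 + 1224120 + 1399410 + 48260 = 5968980
Sum of weights = 487 + 511 + 379 + 578 + 606 + 639 + 127 = 3327
Weighted mean = 5968980 / 3327 = 1794.1028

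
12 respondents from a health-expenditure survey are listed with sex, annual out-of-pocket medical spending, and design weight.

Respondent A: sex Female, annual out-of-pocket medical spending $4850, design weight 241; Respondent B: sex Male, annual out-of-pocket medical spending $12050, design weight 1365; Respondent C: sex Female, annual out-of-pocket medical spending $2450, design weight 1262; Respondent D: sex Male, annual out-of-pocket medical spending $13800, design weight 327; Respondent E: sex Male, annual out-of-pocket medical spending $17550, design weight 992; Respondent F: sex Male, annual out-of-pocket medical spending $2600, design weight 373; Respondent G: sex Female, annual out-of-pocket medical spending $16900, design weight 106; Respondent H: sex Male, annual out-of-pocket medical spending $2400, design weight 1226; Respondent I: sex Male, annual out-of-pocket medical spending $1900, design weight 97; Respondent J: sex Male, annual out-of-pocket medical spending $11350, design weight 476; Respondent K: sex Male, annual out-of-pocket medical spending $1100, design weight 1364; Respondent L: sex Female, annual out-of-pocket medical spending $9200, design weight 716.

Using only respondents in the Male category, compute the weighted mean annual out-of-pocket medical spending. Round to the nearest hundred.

7900

Male rows: B, D, E, F, H, I, J, K
Weighted sum = 12050×1365 + 13800×327 + 17550×992 + 2600×373 + 2400×1226 + 1900×97 + 11350×476 + 1100×1364
  = 49369950
Sum of weights = 1365 + 327 + 992 + 373 + 1226 + 97 + 476 + 1364 = 6220
Weighted mean = 49369950 / 6220 = 7937.291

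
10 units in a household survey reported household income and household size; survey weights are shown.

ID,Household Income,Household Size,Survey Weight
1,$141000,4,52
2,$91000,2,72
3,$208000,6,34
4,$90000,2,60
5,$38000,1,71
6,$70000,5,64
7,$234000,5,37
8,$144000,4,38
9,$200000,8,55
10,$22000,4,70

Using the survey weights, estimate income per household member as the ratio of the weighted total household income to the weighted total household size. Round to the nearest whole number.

Σ wᵢ·y = 141000×52 + 91000×72 + 208000×34 + 90000×60 + 38000×71 + 70000×64 + 234000×37 + 144000×38 + 200000×55 + 22000×70
  = 7332000 + 6552000 + 7072000 + 5400000 + 2698000 + 4480000 + 8658000 + 5472000 + 11000000 + 1540000 = 60204000
Σ wᵢ·x = 4×52 + 2×72 + 6×34 + 2×60 + 1×71 + 5×64 + 5×37 + 4×38 + 8×55 + 4×70
  = 208 + 144 + 204 + 120 + 71 + 320 + 185 + 152 + 440 + 280 = 2124
Ratio = 60204000 / 2124 = 28344.633

28345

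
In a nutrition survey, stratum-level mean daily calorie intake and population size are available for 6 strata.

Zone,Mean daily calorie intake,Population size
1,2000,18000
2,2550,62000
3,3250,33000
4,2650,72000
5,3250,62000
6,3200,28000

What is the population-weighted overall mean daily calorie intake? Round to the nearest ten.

Σ Nₕ·x̄ₕ = 2000×18000 + 2550×62000 + 3250×33000 + 2650×72000 + 3250×62000 + 3200×28000
  = 783250000
Σ Nₕ = 18000 + 62000 + 33000 + 72000 + 62000 + 28000 = 275000
Overall mean = 783250000 / 275000 = 2848.1818

2850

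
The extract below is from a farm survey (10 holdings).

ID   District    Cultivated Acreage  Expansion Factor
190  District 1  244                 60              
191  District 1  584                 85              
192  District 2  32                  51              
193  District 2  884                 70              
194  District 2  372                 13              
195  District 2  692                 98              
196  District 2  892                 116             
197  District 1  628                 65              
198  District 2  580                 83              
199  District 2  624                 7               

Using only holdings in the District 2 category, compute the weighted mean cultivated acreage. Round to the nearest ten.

District 2 rows: 192, 193, 194, 195, 196, 198, 199
Weighted sum = 292144
Sum of weights = 51 + 70 + 13 + 98 + 116 + 83 + 7 = 438
Weighted mean = 292144 / 438 = 666.99543

670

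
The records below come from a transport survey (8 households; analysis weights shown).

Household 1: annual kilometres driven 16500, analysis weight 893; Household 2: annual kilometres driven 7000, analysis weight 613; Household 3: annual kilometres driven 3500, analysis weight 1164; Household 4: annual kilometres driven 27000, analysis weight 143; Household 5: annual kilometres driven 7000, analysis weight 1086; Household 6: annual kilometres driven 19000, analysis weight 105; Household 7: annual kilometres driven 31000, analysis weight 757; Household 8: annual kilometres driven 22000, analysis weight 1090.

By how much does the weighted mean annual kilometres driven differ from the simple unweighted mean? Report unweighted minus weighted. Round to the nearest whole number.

Unweighted sum = 16500 + 7000 + 3500 + 27000 + 7000 + 19000 + 31000 + 22000 = 133000
Unweighted mean = 133000 / 8 = 16625
Weighted sum = 16500×893 + 7000×613 + 3500×1164 + 27000×143 + 7000×1086 + 19000×105 + 31000×757 + 22000×1090
  = 14734500 + 4291000 + 4074000 + 3861000 + 7602000 + 1995000 + 23467000 + 23980000 = 84004500
Sum of weights = 5851
Weighted mean = 84004500 / 5851 = 14357.289
Difference (unweighted minus weighted) = 2267.7106

2268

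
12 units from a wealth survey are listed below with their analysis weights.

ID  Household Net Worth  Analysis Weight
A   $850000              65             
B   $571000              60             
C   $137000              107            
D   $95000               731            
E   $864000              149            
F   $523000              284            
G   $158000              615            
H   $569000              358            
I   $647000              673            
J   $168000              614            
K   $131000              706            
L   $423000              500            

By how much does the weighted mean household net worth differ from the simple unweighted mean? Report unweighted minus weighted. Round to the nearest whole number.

100085

Unweighted sum = 850000 + 571000 + 137000 + 95000 + 864000 + 523000 + 158000 + 569000 + 647000 + 168000 + 131000 + 423000 = 5136000
Unweighted mean = 5136000 / 12 = 428000
Weighted sum = 850000×65 + 571000×60 + 137000×107 + 95000×731 + 864000×149 + 523000×284 + 158000×615 + 569000×358 + 647000×673 + 168000×614 + 131000×706 + 423000×500
  = 55250000 + 34260000 + 14659000 + 69445000 + 128736000 + 148532000 + 97170000 + 203702000 + 435431000 + 103152000 + 92486000 + 211500000 = 1594323000
Sum of weights = 65 + 60 + 107 + 731 + 149 + 284 + 615 + 358 + 673 + 614 + 706 + 500 = 4862
Weighted mean = 1594323000 / 4862 = 327915.06
Difference (unweighted minus weighted) = 100084.94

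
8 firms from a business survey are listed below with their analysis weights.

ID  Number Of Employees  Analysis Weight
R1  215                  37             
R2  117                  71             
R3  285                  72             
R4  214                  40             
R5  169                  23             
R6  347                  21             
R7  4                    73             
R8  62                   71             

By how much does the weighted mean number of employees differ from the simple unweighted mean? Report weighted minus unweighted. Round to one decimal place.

Unweighted sum = 215 + 117 + 285 + 214 + 169 + 347 + 4 + 62 = 1413
Unweighted mean = 1413 / 8 = 176.625
Weighted sum = 215×37 + 117×71 + 285×72 + 214×40 + 169×23 + 347×21 + 4×73 + 62×71
  = 7955 + 8307 + 20520 + 8560 + 3887 + 7287 + 292 + 4402 = 61210
Sum of weights = 408
Weighted mean = 61210 / 408 = 150.02451
Difference (weighted minus unweighted) = -26.60049

-26.6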